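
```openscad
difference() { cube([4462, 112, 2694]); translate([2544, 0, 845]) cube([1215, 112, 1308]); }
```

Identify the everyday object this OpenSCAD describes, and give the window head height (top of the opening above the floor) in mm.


A wall with a window opening. The window head height is 2153 mm.

A wall with a rectangular opening subtracted — a window. Sill at z = 845, opening 1308 mm tall, so the head is at 845 + 1308 = 2153 mm.


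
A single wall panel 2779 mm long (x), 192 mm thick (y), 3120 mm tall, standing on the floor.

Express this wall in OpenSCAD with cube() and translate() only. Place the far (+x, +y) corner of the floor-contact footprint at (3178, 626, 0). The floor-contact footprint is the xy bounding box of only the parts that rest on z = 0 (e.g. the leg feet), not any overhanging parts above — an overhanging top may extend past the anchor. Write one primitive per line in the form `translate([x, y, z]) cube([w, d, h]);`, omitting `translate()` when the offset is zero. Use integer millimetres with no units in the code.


translate([399, 434, 0]) cube([2779, 192, 3120]);


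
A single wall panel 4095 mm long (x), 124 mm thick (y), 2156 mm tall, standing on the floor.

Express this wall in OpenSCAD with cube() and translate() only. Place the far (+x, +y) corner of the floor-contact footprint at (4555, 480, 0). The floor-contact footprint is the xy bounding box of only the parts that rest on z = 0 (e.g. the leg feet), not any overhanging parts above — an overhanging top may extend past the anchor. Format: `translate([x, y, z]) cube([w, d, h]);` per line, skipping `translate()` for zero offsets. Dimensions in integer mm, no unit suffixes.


translate([460, 356, 0]) cube([4095, 124, 2156]);


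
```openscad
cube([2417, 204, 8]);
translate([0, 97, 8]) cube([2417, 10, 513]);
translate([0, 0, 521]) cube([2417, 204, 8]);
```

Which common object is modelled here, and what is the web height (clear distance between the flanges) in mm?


An I-beam. The web height is 513 mm.

Two wide flanges with a thin centred web — an I-beam. Overall 529 mm minus two 8 mm flanges gives a web of 529 − 2·8 = 513 mm.


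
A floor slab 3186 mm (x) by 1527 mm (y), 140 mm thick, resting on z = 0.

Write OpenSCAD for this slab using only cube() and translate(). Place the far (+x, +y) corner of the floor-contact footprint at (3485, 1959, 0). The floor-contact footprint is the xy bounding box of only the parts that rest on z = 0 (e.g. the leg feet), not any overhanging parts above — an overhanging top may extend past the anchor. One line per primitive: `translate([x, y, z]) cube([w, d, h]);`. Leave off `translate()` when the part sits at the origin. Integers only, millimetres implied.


translate([299, 432, 0]) cube([3186, 1527, 140]);


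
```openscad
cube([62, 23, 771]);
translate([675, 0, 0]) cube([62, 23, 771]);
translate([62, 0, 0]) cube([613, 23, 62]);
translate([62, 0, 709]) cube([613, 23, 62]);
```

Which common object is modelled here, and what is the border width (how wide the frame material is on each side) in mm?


A picture frame. The border width is 62 mm.

Four thin pieces enclosing a rectangular opening — a picture frame. The two full-height stiles are 771 mm tall; the top rail sits at z = 709 and is 62 mm tall, so the border above the opening is 771 − 709 = 62 mm, matching the stile x-width.


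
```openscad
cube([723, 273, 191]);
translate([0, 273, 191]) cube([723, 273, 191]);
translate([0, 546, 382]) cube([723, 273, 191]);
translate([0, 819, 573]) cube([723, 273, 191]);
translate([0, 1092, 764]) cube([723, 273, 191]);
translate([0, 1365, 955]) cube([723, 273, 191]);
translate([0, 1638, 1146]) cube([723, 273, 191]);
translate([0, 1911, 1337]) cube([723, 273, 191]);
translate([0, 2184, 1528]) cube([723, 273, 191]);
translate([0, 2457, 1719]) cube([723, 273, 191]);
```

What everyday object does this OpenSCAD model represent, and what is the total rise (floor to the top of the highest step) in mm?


A staircase. The total rise is 1910 mm.

10 identical blocks, each offset up and back from the previous — a staircase. Each step is 191 mm tall and there are 10 of them, so the total rise is 10 × 191 = 1910 mm.


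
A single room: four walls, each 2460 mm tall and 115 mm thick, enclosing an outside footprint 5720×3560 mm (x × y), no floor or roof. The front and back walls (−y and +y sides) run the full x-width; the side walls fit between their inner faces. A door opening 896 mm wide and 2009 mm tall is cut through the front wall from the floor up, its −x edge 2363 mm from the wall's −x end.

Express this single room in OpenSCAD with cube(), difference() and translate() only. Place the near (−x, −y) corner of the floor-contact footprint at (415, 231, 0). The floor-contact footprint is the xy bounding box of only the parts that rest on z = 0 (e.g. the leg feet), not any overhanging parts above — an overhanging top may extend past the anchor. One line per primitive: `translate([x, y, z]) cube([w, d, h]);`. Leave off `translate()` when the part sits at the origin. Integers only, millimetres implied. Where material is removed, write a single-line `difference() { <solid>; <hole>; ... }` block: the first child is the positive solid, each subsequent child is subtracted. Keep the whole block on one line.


difference() { translate([415, 231, 0]) cube([5720, 115, 2460]); translate([2778, 231, 0]) cube([896, 115, 2009]); }
translate([415, 3676, 0]) cube([5720, 115, 2460]);
translate([415, 346, 0]) cube([115, 3330, 2460]);
translate([6020, 346, 0]) cube([115, 3330, 2460]);


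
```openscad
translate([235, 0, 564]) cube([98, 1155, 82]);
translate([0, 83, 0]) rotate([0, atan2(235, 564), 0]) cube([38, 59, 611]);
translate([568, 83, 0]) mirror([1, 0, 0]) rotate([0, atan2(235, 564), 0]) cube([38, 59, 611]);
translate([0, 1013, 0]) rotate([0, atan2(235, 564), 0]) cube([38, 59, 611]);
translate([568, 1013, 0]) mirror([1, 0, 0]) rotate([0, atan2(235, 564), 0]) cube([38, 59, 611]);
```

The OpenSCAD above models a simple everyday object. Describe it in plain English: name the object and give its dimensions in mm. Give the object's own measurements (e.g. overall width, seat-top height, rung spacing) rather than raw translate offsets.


A sawhorse. A 98×1155×82 mm beam (x, y, z) sits on two A-frame leg pairs. Each pair is two raked legs of 38×59 mm section (59 mm along y) splaying symmetrically in x. Each leg rises 564 mm vertically over 235 mm of horizontal reach and is 611 mm long along its own axis. Every leg's outer bottom edge rests on the floor and its outer top edge meets a bottom edge of the beam — the left legs (tilting toward +x) meet the beam's −x bottom edge, the right legs (their mirror images, tilting toward −x) meet its +x bottom edge — so the leg tops tuck under the beam, the beam's underside is 564 mm above the floor, and the feet are 568 mm apart outside-to-outside with the beam centred between them. The two leg pairs are set in 83 mm from either end of the beam.


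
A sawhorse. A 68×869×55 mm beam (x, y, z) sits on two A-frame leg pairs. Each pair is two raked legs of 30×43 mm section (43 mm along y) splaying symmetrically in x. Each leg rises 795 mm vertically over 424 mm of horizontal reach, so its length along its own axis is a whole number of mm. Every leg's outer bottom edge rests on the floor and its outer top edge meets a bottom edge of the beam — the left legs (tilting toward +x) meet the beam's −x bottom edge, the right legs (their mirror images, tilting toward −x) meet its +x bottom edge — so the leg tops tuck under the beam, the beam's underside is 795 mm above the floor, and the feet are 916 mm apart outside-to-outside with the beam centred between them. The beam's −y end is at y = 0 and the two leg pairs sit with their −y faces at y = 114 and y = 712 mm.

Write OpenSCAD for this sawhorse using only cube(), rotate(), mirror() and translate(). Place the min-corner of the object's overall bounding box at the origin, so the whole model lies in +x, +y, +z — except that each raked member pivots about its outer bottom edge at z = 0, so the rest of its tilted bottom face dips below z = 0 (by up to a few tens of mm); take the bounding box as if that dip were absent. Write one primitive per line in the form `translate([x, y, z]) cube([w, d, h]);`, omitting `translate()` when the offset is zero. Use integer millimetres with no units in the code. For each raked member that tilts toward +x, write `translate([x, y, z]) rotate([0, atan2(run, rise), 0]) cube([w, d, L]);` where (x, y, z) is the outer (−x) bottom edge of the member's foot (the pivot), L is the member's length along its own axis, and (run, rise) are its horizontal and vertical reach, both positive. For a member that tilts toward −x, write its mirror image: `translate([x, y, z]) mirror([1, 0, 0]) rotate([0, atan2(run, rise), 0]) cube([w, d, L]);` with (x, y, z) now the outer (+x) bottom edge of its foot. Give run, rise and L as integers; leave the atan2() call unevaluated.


// leg length = √(424² + 795²) = 901
// right-leg outer foot x = 2·424 + 68 = 916
// beam min-corner = (424, 0, 795)
translate([424, 0, 795]) cube([68, 869, 55]);
translate([0, 114, 0]) rotate([0, atan2(424, 795), 0]) cube([30, 43, 901]);
translate([916, 114, 0]) mirror([1, 0, 0]) rotate([0, atan2(424, 795), 0]) cube([30, 43, 901]);
translate([0, 712, 0]) rotate([0, atan2(424, 795), 0]) cube([30, 43, 901]);
translate([916, 712, 0]) mirror([1, 0, 0]) rotate([0, atan2(424, 795), 0]) cube([30, 43, 901]);


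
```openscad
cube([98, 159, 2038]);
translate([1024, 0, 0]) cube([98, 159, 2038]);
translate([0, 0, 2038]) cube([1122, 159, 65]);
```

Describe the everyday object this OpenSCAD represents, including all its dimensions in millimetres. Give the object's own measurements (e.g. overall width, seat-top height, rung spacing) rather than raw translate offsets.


A door frame. The clear opening is 926 mm wide and 2038 mm high. Two 98 mm wide jambs, 159 mm deep, stand either side of the opening from the floor to the top of the opening. A 65 mm thick head sits across the top of both jambs, spanning the full outside width of the frame.


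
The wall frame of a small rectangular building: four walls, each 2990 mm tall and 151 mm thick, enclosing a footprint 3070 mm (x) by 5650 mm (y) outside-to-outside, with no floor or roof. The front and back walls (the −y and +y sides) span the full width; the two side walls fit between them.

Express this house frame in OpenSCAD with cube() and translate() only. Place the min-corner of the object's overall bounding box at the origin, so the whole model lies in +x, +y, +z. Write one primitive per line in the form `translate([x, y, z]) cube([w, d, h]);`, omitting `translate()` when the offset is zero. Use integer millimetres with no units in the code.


cube([3070, 151, 2990]);
translate([0, 5499, 0]) cube([3070, 151, 2990]);
translate([0, 151, 0]) cube([151, 5348, 2990]);
translate([2919, 151, 0]) cube([151, 5348, 2990]);


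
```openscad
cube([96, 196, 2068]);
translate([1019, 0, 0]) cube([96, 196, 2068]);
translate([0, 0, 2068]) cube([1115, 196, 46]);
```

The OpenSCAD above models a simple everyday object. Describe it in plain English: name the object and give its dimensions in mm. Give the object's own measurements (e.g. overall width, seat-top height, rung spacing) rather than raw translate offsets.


A door frame. The clear opening is 923 mm wide and 2068 mm high. Two 96 mm wide jambs, 196 mm deep, stand either side of the opening from the floor to the top of the opening. A 46 mm thick head sits across the top of both jambs, spanning the full outside width of the frame.


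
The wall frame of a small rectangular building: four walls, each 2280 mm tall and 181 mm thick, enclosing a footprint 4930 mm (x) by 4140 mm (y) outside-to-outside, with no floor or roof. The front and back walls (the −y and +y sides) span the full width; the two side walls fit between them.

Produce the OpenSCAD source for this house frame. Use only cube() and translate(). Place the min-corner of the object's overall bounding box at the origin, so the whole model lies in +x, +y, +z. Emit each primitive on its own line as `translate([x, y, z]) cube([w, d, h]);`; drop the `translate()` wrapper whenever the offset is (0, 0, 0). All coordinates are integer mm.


cube([4930, 181, 2280]);
translate([0, 3959, 0]) cube([4930, 181, 2280]);
translate([0, 181, 0]) cube([181, 3778, 2280]);
translate([4749, 181, 0]) cube([181, 3778, 2280]);


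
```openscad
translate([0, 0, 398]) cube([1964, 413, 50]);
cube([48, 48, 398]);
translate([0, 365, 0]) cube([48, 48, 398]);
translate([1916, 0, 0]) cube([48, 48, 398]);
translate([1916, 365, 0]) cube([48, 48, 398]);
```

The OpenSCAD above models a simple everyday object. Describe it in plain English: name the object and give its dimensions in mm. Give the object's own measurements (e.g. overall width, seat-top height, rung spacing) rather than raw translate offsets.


A bench: a 1964×413 mm seat slab, 50 mm thick, top at z = 448 mm, on four 48×48 mm square legs flush with the seat corners and standing on z = 0.


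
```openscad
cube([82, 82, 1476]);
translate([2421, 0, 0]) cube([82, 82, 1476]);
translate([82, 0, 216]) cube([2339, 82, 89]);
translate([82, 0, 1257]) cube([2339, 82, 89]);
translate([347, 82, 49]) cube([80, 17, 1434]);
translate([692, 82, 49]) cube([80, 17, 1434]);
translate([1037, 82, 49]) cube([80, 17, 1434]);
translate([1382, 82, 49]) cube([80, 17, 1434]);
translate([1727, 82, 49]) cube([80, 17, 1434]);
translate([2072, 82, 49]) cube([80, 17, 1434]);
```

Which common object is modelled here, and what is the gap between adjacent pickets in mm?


A fence section. The picket gap is 265 mm.

Two posts, two rails, 6 pickets — a fence section. Span 2339 mm holds 6 pickets of 80 mm with 7 equal gaps: ⌊(2339 − 6·80) / 7⌋ = 265 mm.


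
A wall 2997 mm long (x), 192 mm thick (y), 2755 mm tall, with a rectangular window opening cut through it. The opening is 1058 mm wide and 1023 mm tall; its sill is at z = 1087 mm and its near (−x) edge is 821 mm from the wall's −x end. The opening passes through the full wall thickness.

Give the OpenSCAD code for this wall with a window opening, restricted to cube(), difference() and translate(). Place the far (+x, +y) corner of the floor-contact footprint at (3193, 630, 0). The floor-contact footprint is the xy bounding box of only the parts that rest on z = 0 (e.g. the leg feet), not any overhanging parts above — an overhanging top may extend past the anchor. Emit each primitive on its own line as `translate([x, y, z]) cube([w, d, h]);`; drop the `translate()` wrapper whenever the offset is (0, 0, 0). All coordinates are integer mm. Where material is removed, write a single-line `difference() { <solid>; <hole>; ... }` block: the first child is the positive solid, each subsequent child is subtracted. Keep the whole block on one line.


difference() { translate([196, 438, 0]) cube([2997, 192, 2755]); translate([1017, 438, 1087]) cube([1058, 192, 1023]); }


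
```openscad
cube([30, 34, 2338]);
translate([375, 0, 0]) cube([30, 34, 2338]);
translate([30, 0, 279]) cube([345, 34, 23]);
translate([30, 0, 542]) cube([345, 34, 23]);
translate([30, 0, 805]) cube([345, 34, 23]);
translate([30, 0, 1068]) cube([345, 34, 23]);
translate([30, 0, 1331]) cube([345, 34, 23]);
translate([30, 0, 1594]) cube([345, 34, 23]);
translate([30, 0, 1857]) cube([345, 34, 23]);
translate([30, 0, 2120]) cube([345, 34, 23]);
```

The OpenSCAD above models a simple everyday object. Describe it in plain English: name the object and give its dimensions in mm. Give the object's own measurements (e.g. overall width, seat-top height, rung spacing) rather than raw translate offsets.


A straight ladder. Two 30×34 mm vertical rails, 2338 mm tall, stand 405 mm apart (outside-to-outside) with their front faces coplanar on the −y side. 8 rungs, each 34 mm deep and 23 mm tall, span between the inner faces of the rails, front faces flush with the rails. The lowest rung's underside is at z = 279 mm and rungs are spaced 263 mm apart (underside to underside).


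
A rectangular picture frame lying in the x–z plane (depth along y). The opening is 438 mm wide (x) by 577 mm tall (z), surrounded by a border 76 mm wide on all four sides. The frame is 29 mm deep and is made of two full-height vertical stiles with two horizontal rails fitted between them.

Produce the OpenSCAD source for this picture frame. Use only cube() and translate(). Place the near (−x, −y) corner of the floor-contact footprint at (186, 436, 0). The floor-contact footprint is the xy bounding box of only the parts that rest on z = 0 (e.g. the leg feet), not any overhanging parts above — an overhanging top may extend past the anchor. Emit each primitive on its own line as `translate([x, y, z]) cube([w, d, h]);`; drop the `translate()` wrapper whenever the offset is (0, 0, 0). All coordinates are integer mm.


translate([186, 436, 0]) cube([76, 29, 729]);
translate([700, 436, 0]) cube([76, 29, 729]);
translate([262, 436, 0]) cube([438, 29, 76]);
translate([262, 436, 653]) cube([438, 29, 76]);


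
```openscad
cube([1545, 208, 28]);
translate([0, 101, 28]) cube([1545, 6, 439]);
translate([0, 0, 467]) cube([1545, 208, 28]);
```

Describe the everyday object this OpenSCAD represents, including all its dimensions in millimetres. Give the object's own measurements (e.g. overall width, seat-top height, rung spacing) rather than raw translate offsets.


An I-beam lying along x, 1545 mm long. Overall section height 495 mm. Two flanges 208 mm wide (y) and 28 mm thick, one on the floor and one at the top; a web 6 mm thick runs between them, centred on the flange width.


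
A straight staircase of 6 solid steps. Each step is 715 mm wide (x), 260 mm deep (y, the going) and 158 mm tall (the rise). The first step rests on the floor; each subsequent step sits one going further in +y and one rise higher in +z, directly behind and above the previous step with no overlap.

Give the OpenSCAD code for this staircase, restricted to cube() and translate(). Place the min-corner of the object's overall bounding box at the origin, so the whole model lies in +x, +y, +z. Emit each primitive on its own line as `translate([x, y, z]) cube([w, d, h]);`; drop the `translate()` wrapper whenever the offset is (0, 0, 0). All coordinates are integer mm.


cube([715, 260, 158]);
translate([0, 260, 158]) cube([715, 260, 158]);
translate([0, 520, 316]) cube([715, 260, 158]);
translate([0, 780, 474]) cube([715, 260, 158]);
translate([0, 1040, 632]) cube([715, 260, 158]);
translate([0, 1300, 790]) cube([715, 260, 158]);


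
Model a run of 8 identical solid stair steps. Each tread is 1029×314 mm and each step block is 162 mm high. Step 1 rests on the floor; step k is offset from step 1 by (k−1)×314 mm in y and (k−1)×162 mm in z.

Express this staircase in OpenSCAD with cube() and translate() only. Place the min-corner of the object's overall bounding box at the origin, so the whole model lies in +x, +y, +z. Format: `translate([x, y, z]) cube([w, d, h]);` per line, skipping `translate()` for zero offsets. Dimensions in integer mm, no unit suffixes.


cube([1029, 314, 162]);
translate([0, 314, 162]) cube([1029, 314, 162]);
translate([0, 628, 324]) cube([1029, 314, 162]);
translate([0, 942, 486]) cube([1029, 314, 162]);
translate([0, 1256, 648]) cube([1029, 314, 162]);
translate([0, 1570, 810]) cube([1029, 314, 162]);
translate([0, 1884, 972]) cube([1029, 314, 162]);
translate([0, 2198, 1134]) cube([1029, 314, 162]);


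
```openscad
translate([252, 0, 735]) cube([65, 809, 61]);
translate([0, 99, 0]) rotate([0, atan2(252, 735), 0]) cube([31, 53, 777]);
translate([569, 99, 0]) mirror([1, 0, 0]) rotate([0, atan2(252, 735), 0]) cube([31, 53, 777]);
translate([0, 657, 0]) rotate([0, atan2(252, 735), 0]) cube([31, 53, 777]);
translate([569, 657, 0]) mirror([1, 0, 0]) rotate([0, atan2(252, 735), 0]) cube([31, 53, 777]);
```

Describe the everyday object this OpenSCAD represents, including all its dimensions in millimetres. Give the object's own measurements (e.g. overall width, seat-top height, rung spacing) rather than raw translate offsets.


A sawhorse. A 65×809×61 mm beam (x, y, z) sits on two A-frame leg pairs. Each pair is two raked legs of 31×53 mm section (53 mm along y) splaying symmetrically in x. Each leg rises 735 mm vertically over 252 mm of horizontal reach and is 777 mm long along its own axis. Every leg's outer bottom edge rests on the floor and its outer top edge meets a bottom edge of the beam — the left legs (tilting toward +x) meet the beam's −x bottom edge, the right legs (their mirror images, tilting toward −x) meet its +x bottom edge — so the leg tops tuck under the beam, the beam's underside is 735 mm above the floor, and the feet are 569 mm apart outside-to-outside with the beam centred between them. The two leg pairs are set in 99 mm from either end of the beam.


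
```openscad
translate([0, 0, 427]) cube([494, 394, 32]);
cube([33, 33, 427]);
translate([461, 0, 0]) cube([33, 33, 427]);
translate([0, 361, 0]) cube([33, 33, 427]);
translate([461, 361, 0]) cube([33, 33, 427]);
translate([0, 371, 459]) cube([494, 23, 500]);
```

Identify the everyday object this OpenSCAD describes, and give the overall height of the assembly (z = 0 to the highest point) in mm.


A chair. The overall height is 959 mm.

A slab on four corner posts with a tall panel at the back — a chair. The seat slab sits at z = 427 with thickness 32, and the 500 mm backrest starts at the seat top, so the overall height is 427 + 32 + 500 = 959 mm.


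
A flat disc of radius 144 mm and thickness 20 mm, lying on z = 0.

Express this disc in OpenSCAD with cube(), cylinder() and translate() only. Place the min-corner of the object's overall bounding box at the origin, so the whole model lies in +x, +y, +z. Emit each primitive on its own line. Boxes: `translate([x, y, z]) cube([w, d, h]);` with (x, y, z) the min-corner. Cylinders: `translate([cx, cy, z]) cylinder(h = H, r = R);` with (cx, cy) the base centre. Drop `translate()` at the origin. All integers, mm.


translate([144, 144, 0]) cylinder(h = 20, r = 144);


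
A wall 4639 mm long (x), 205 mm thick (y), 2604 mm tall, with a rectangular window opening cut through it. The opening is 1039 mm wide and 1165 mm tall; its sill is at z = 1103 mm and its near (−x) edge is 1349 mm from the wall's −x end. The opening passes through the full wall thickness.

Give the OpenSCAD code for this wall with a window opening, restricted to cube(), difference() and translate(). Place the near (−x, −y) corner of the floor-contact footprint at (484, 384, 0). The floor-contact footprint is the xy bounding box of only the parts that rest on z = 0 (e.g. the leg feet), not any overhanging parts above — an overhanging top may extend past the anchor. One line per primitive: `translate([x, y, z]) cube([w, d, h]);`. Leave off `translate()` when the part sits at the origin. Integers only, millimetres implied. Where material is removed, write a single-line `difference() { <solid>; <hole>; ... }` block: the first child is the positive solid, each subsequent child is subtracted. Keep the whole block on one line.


difference() { translate([484, 384, 0]) cube([4639, 205, 2604]); translate([1833, 384, 1103]) cube([1039, 205, 1165]); }


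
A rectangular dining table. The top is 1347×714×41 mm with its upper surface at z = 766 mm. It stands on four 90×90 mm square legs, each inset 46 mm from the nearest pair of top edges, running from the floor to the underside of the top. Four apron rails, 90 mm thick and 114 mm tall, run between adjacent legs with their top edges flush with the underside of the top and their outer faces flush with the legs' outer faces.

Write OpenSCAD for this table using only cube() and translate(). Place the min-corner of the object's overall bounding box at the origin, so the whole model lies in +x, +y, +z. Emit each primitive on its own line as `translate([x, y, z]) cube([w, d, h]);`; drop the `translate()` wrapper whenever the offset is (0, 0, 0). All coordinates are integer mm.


// leg_h = 766 - 41 = 725
// apron z = 725 - 114 = 611
translate([0, 0, 725]) cube([1347, 714, 41]);
translate([46, 46, 0]) cube([90, 90, 725]);
translate([1211, 46, 0]) cube([90, 90, 725]);
translate([46, 578, 0]) cube([90, 90, 725]);
translate([1211, 578, 0]) cube([90, 90, 725]);
translate([136, 46, 611]) cube([1075, 90, 114]);
translate([136, 578, 611]) cube([1075, 90, 114]);
translate([46, 136, 611]) cube([90, 442, 114]);
translate([1211, 136, 611]) cube([90, 442, 114]);


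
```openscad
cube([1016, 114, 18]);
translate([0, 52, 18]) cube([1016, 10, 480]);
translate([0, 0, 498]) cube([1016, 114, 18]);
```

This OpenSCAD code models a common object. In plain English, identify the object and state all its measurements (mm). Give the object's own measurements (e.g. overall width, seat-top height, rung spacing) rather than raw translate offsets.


An I-beam lying along x, 1016 mm long. Overall section height 516 mm. Two flanges 114 mm wide (y) and 18 mm thick, one on the floor and one at the top; a web 10 mm thick runs between them, centred on the flange width.


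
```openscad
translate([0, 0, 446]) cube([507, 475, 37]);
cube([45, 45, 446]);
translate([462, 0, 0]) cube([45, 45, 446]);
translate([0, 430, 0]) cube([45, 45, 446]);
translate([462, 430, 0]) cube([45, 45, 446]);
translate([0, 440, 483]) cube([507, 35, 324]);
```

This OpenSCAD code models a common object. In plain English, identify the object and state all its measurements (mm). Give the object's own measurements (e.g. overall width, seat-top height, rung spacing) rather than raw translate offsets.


A chair. The seat is a 507×475×37 mm slab with its top at z = 483 mm, on four 45×45 mm corner legs (flush with the seat edges, standing on z = 0). A flat backrest 35 mm thick, 324 mm tall, spans the full seat width and rises from the seat top along its +y edge, rear face flush with the rear of the seat.


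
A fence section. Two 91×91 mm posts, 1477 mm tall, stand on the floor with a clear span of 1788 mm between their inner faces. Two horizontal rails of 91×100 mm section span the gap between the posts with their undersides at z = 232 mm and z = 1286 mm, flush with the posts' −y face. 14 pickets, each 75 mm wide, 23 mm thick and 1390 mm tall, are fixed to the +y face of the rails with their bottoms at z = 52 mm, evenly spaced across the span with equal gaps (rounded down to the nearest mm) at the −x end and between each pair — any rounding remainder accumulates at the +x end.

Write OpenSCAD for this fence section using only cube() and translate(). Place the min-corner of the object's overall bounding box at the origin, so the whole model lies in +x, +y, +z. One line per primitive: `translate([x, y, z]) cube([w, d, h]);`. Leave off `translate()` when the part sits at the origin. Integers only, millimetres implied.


cube([91, 91, 1477]);
translate([1879, 0, 0]) cube([91, 91, 1477]);
translate([91, 0, 232]) cube([1788, 91, 100]);
translate([91, 0, 1286]) cube([1788, 91, 100]);
translate([140, 91, 52]) cube([75, 23, 1390]);
translate([264, 91, 52]) cube([75, 23, 1390]);
translate([388, 91, 52]) cube([75, 23, 1390]);
translate([512, 91, 52]) cube([75, 23, 1390]);
translate([636, 91, 52]) cube([75, 23, 1390]);
translate([760, 91, 52]) cube([75, 23, 1390]);
translate([884, 91, 52]) cube([75, 23, 1390]);
translate([1008, 91, 52]) cube([75, 23, 1390]);
translate([1132, 91, 52]) cube([75, 23, 1390]);
translate([1256, 91, 52]) cube([75, 23, 1390]);
translate([1380, 91, 52]) cube([75, 23, 1390]);
translate([1504, 91, 52]) cube([75, 23, 1390]);
translate([1628, 91, 52]) cube([75, 23, 1390]);
translate([1752, 91, 52]) cube([75, 23, 1390]);


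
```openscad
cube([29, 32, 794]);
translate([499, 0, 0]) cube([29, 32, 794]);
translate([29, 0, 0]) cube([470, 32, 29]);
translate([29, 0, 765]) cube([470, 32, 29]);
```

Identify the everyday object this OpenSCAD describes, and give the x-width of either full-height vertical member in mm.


A picture frame. The border width is 29 mm.

Four thin pieces enclosing a rectangular opening — a picture frame. The two full-height stiles are 794 mm tall; the top rail sits at z = 765 and is 29 mm tall, so the border above the opening is 794 − 765 = 29 mm, matching the stile x-width.


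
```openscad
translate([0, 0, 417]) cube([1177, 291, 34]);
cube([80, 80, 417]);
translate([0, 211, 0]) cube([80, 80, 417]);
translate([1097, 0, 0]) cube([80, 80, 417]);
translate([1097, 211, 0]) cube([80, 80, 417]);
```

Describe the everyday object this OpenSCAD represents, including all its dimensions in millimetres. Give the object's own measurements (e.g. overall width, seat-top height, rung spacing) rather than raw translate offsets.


A bench: a 1177×291 mm seat slab, 34 mm thick, top at z = 451 mm, on four 80×80 mm square legs flush with the seat corners and standing on z = 0.


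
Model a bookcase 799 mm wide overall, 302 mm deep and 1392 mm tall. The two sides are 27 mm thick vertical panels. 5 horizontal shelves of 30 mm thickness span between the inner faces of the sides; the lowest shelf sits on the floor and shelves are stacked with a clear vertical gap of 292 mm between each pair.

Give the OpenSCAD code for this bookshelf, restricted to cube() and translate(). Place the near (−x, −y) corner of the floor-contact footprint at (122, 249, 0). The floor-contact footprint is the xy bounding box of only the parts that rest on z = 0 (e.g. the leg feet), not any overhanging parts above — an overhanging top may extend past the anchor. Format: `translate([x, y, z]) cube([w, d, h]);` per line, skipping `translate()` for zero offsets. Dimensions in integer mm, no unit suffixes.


translate([122, 249, 0]) cube([27, 302, 1392]);
translate([894, 249, 0]) cube([27, 302, 1392]);
translate([149, 249, 0]) cube([745, 302, 30]);
translate([149, 249, 322]) cube([745, 302, 30]);
translate([149, 249, 644]) cube([745, 302, 30]);
translate([149, 249, 966]) cube([745, 302, 30]);
translate([149, 249, 1288]) cube([745, 302, 30]);


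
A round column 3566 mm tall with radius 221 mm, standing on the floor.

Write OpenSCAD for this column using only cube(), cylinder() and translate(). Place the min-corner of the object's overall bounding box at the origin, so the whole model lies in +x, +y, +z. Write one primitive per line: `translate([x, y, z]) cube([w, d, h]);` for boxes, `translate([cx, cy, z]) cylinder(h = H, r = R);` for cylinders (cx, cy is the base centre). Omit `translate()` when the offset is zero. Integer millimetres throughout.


translate([221, 221, 0]) cylinder(h = 3566, r = 221);


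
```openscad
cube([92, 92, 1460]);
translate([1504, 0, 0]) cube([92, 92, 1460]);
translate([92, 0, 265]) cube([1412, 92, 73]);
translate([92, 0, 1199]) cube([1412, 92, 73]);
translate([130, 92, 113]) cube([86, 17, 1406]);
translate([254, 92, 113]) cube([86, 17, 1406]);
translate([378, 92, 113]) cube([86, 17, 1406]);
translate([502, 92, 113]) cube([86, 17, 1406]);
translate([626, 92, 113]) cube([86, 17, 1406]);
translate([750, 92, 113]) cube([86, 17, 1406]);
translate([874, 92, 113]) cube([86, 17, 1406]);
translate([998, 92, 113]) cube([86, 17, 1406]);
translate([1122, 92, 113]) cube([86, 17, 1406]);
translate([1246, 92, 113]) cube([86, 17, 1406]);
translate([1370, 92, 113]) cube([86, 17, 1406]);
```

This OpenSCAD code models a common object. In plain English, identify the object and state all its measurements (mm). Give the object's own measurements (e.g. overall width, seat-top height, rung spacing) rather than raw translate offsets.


A fence section. Two 92×92 mm posts, 1460 mm tall, stand on the floor with a clear span of 1412 mm between their inner faces. Two horizontal rails of 92×73 mm section span the gap between the posts with their undersides at z = 265 mm and z = 1199 mm, flush with the posts' −y face. 11 pickets, each 86 mm wide, 17 mm thick and 1406 mm tall, are fixed to the +y face of the rails with their bottoms at z = 113 mm, spaced across the span with a 38 mm gap after the −x post and between neighbouring pickets, with 48 mm left before the +x post.


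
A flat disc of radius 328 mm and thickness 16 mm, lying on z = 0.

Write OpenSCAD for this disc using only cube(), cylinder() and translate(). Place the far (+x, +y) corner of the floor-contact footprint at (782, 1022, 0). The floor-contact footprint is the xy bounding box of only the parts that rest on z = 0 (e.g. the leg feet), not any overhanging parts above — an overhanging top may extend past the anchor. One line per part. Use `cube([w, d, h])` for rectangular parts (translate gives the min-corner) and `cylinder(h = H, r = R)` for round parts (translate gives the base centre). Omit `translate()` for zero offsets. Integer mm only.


translate([454, 694, 0]) cylinder(h = 16, r = 328);


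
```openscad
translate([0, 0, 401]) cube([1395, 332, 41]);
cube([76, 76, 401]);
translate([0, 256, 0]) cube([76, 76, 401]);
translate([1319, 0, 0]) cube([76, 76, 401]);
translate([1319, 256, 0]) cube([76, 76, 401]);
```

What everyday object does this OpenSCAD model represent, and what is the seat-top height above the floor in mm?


A bench. The seat-top height is 442 mm.

A long slab on four corner posts — a bench. The slab sits at z = 401 with thickness 41, so the top is 401 + 41 = 442 mm.


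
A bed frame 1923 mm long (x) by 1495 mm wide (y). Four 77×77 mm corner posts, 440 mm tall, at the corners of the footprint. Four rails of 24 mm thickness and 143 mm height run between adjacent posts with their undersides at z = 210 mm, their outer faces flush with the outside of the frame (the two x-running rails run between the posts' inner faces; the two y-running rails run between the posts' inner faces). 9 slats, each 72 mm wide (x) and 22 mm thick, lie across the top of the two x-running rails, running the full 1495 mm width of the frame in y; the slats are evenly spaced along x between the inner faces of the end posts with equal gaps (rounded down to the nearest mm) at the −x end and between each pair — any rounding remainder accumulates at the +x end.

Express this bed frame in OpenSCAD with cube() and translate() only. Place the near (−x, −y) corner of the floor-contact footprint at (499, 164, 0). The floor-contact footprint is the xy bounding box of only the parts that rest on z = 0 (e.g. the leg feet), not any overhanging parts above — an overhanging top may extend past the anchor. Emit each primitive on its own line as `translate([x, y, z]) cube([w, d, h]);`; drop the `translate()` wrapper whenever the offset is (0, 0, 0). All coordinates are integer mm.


translate([499, 164, 0]) cube([77, 77, 440]);
translate([499, 1582, 0]) cube([77, 77, 440]);
translate([2345, 164, 0]) cube([77, 77, 440]);
translate([2345, 1582, 0]) cube([77, 77, 440]);
translate([576, 164, 210]) cube([1769, 24, 143]);
translate([576, 1635, 210]) cube([1769, 24, 143]);
translate([499, 241, 210]) cube([24, 1341, 143]);
translate([2398, 241, 210]) cube([24, 1341, 143]);
translate([688, 164, 353]) cube([72, 1495, 22]);
translate([872, 164, 353]) cube([72, 1495, 22]);
translate([1056, 164, 353]) cube([72, 1495, 22]);
translate([1240, 164, 353]) cube([72, 1495, 22]);
translate([1424, 164, 353]) cube([72, 1495, 22]);
translate([1608, 164, 353]) cube([72, 1495, 22]);
translate([1792, 164, 353]) cube([72, 1495, 22]);
translate([1976, 164, 353]) cube([72, 1495, 22]);
translate([2160, 164, 353]) cube([72, 1495, 22]);


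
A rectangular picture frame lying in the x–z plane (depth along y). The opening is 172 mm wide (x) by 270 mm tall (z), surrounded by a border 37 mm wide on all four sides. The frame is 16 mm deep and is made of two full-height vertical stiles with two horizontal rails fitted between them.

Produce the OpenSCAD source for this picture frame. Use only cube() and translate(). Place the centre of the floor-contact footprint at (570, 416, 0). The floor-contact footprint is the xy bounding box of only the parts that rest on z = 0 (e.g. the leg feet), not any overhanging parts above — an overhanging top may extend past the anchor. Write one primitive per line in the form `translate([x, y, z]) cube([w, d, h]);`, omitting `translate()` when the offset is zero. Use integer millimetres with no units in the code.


translate([447, 408, 0]) cube([37, 16, 344]);
translate([656, 408, 0]) cube([37, 16, 344]);
translate([484, 408, 0]) cube([172, 16, 37]);
translate([484, 408, 307]) cube([172, 16, 37]);


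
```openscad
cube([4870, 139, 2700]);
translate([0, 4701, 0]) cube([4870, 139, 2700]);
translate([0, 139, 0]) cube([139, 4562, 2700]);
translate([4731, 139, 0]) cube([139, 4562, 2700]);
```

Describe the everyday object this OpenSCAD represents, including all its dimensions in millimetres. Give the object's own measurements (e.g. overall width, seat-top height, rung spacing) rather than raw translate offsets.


The wall frame of a small rectangular building: four walls, each 2700 mm tall and 139 mm thick, enclosing a footprint 4870 mm (x) by 4840 mm (y) outside-to-outside, with no floor or roof. The front and back walls (the −y and +y sides) span the full width; the two side walls fit between them.


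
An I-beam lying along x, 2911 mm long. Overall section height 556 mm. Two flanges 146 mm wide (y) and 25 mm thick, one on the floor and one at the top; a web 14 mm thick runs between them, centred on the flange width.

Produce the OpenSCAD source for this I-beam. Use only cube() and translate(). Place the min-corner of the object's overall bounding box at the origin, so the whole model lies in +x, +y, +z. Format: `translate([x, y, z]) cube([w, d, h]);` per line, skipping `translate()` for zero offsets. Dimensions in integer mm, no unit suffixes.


cube([2911, 146, 25]);
translate([0, 66, 25]) cube([2911, 14, 506]);
translate([0, 0, 531]) cube([2911, 146, 25]);


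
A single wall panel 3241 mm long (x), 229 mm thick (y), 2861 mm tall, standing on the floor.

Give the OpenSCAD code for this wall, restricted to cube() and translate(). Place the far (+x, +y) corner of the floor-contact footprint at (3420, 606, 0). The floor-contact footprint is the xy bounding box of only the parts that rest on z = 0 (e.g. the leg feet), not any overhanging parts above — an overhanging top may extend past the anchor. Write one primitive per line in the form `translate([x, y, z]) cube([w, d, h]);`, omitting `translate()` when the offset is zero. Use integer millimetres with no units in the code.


translate([179, 377, 0]) cube([3241, 229, 2861]);


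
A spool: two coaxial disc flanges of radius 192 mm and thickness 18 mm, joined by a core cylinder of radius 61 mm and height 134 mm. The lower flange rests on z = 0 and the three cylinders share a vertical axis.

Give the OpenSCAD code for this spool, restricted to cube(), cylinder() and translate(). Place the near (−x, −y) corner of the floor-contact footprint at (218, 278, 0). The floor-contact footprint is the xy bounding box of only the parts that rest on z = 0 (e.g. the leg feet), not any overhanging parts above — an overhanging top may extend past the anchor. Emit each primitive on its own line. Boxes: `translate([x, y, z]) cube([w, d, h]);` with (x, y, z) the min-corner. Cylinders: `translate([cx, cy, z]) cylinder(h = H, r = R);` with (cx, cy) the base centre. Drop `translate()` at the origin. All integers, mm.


translate([410, 470, 0]) cylinder(h = 18, r = 192);
translate([410, 470, 18]) cylinder(h = 134, r = 61);
translate([410, 470, 152]) cylinder(h = 18, r = 192);


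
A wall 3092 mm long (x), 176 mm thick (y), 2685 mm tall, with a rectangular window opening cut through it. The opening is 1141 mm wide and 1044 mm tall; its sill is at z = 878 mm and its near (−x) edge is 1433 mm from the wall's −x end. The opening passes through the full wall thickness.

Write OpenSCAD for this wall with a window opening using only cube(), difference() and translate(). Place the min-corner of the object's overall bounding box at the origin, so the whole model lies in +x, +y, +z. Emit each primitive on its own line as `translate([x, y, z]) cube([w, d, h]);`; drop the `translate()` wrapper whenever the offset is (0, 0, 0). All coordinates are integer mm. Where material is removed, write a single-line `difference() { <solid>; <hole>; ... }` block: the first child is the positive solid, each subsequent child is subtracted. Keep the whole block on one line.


difference() { cube([3092, 176, 2685]); translate([1433, 0, 878]) cube([1141, 176, 1044]); }
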